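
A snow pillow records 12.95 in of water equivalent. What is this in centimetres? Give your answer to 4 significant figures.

32.89 cm

1 in = 2.54 cm, so 12.95 × 2.54 = 32.89 cm.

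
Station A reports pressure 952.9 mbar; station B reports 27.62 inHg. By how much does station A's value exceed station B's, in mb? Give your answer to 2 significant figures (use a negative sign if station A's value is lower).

18 mb

station B: 27.62 inHg = 935.32 mb.
Difference: 952.90 − 935.32 = 18 mb.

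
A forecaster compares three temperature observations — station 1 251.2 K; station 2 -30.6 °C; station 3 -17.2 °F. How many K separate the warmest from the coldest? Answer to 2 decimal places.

8.65 K

station 1: 251.2 K = -21.950 °C.
station 3: -17.2 °F = -27.333 °C.
Spread: (-21.950) − (-30.600) = 8.650 °C.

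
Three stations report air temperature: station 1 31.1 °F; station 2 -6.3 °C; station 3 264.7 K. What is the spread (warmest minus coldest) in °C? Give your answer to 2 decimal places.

station 1: 31.1 °F = -0.500 °C.
station 3: 264.7 K = -8.450 °C.
Spread: (-0.500) − (-8.450) = 7.950 °C.

7.95 °C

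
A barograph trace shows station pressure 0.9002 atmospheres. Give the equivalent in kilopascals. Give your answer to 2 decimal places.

91.21 kPa

1 atm = 101.325 kPa, so 0.9002 × 101.325 = 91.21 kPa.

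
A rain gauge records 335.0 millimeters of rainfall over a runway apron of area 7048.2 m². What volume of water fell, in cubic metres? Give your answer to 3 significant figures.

2360 cubic metres

1 mm over 1 m² is 1 L, so volume = 335 × 7048.2 = 2361147 L = 2360 m³.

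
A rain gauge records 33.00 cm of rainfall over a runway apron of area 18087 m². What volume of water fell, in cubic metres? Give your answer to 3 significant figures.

Depth: 33.00 cm × 10 = 330 mm.
1 mm over 1 m² is 1 L, so volume = 330 × 18087 = 5968710 L = 5970 m³.

5970 cubic metres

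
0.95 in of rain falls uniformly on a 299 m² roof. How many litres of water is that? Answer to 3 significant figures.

7210 litres

Depth: 0.95 in × 25.4 = 24.13 mm.
1 mm over 1 m² is 1 L, so volume = 24.13 × 299 = 7214.87 L ≈ 7210 L.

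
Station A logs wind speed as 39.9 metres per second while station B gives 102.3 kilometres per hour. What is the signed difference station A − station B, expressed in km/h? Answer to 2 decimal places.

station A: 39.9 m/s = 143.6400 km/h.
Difference: 143.6400 − 102.3000 = 41.34 km/h.

41.34 km/h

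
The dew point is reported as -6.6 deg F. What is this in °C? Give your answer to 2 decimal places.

°C = (°F − 32) × 5/9 = (-6.6 − 32) / 1.8 = -21.44 °C.

-21.44 °C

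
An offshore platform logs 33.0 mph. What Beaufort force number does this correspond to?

Beaufort force 7

33.0 mph = 14.8 m/s, which is Beaufort 7 (near gale, 13.9–17.1 m/s).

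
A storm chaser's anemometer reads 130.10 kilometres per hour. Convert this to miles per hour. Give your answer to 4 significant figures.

1 km/h = 0.621371 mph, so 130.10 × 0.621371 = 80.84 mph.

80.84 mph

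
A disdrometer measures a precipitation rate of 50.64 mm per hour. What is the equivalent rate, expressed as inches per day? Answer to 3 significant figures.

50.64 mm/hour × 0.0393701 in/mm × 24 hour/day = 47.8 in/day.

47.8 in/day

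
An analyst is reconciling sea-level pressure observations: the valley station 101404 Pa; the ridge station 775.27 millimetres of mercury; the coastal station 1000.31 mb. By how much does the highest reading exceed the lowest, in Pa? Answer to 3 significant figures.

3330 Pa

the ridge station: 775.27 mmHg = 103360.85 Pa.
the coastal station: 1000.31 mb = 100031.00 Pa.
Spread: 103360.85 − 100031.00 = 3330 Pa.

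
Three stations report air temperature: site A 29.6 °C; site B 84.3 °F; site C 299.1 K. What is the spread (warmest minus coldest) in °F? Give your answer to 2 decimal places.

site B: 84.3 °F = 29.056 °C.
site C: 299.1 K = 25.950 °C.
Spread: 29.600 − 25.950 = 3.650 °C = 6.57 °F.

6.57 °F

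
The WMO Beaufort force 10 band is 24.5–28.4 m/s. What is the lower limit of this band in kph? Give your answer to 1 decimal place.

24.5–28.4 m/s × 3.6 = 88.2–102.2 km/h.

88.2 km/h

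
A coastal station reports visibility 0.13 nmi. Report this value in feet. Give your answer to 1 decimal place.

789.9 ft

1 nmi = 6076.12 ft, so 0.13 × 6076.12 = 789.9 ft.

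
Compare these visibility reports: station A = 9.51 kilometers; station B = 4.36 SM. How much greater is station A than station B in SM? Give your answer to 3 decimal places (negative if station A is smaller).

1.549 SM

station A: 9.51 km = 5.90924 SM.
Difference: 5.90924 − 4.36000 = 1.549 SM.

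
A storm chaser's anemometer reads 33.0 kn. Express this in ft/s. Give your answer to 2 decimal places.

1 kt = 1.68781 ft/s, so 33.0 × 1.68781 = 55.70 ft/s.

55.70 ft/s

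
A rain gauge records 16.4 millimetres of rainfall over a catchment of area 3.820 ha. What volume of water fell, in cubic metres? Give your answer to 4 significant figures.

Area: 3.820 ha = 38200 m².
1 mm over 1 m² is 1 L, so volume = 16.4 × 38200 = 626480 L = 626.5 m³.

626.5 cubic metres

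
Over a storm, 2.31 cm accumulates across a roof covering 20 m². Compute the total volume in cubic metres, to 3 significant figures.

0.462 cubic metres

Depth: 2.31 cm × 10 = 23.1 mm.
1 mm over 1 m² is 1 L, so volume = 23.1 × 20 = 462 L = 0.462 m³.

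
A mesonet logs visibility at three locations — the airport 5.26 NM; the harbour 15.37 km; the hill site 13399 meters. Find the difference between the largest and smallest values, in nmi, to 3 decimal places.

3.039 nmi

the harbour: 15.37 km = 8.29914 nmi.
the hill site: 13399 m = 7.23488 nmi.
Spread: 8.29914 − 5.26000 = 3.039 nmi.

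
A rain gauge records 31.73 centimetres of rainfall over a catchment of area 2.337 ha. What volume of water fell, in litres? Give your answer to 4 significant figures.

7415000 litres

Depth: 31.73 cm × 10 = 317.3 mm.
Area: 2.337 ha = 23370 m².
1 mm over 1 m² is 1 L, so volume = 317.3 × 23370 = 7415301 L ≈ 7415000 L.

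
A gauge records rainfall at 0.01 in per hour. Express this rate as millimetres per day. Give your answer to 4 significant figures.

6.096 mm/day

0.01 in/hour × 25.4 mm/in × 24 hour/day = 6.096 mm/day.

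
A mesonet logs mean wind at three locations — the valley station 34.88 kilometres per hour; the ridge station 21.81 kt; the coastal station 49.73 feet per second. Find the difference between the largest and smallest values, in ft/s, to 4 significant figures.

17.94 ft/s

the valley station: 34.88 km/h = 31.7877 ft/s.
the ridge station: 21.81 kt = 36.8111 ft/s.
Spread: 49.7300 − 31.7877 = 17.94 ft/s.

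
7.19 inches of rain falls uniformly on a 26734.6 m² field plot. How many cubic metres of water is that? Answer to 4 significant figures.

Depth: 7.19 in × 25.4 = 182.626 mm.
1 mm over 1 m² is 1 L, so volume = 182.626 × 26734.6 = 4882433.1 L = 4882 m³.

4882 cubic metres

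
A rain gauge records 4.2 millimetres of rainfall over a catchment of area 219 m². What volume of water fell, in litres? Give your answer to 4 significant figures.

1 mm over 1 m² is 1 L, so volume = 4.2 × 219 = 919.8 L.

919.8 litres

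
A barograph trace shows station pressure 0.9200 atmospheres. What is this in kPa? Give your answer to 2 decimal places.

93.22 kPa

1 atm = 101.325 kPa, so 0.9200 × 101.325 = 93.22 kPa.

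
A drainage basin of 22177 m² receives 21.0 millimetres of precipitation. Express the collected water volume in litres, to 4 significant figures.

1 mm over 1 m² is 1 L, so volume = 21 × 22177 = 465717 L ≈ 465700 L.

465700 litres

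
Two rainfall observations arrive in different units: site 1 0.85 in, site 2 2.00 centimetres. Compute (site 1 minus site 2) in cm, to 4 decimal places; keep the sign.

site 1: 0.85 in = 2.159000 cm.
Difference: 2.159000 − 2.000000 = 0.1590 cm.

0.1590 cm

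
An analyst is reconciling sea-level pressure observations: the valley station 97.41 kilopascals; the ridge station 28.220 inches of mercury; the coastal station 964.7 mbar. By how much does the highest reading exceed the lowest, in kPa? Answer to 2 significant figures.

the ridge station: 28.220 inHg = 95.564 kPa.
the coastal station: 964.7 mb = 96.470 kPa.
Spread: 97.410 − 95.564 = 1.8 kPa.

1.8 kPa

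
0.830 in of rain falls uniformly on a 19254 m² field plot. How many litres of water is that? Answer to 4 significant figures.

405900 litres

Depth: 0.830 in × 25.4 = 21.082 mm.
1 mm over 1 m² is 1 L, so volume = 21.082 × 19254 = 405912.83 L ≈ 405900 L.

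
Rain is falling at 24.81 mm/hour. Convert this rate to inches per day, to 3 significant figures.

24.81 mm/hour × 0.0393701 in/mm × 24 hour/day = 23.4 in/day.

23.4 in/day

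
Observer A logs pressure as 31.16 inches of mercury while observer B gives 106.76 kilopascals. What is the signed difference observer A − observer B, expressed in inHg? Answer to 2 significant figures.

observer B: 106.76 kPa = 31.5262 inHg.
Difference: 31.1600 − 31.5262 = -0.37 inHg.

-0.37 inHg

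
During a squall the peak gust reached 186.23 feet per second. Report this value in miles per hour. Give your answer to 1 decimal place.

1 ft/s = 0.681818 mph, so 186.23 × 0.681818 = 127.0 mph.

127.0 mph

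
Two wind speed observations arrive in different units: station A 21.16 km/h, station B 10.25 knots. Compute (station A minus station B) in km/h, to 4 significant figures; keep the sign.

2.177 km/h

station B: 10.25 kt = 18.98300 km/h.
Difference: 21.16000 − 18.98300 = 2.177 km/h.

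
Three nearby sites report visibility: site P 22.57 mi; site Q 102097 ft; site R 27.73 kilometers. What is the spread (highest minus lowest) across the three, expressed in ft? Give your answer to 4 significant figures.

28190 ft

site P: 22.57 SM = 119169.60 ft.
site R: 27.73 km = 90977.69 ft.
Spread: 119169.60 − 90977.69 = 28190 ft.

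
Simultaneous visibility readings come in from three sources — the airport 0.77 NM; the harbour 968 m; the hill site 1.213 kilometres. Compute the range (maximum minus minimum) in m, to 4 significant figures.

the airport: 0.77 nmi = 1426.040 m.
the hill site: 1.213 km = 1213.000 m.
Spread: 1426.040 − 968.000 = 458.0 m.

458.0 m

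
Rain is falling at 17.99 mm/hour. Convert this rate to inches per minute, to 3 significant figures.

0.0118 in/minute

17.99 mm/hour × 0.0393701 in/mm × 0.0166667 hour/minute = 0.0118 in/minute.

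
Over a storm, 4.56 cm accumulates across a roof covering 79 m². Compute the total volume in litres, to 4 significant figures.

3602 litres

Depth: 4.56 cm × 10 = 45.6 mm.
1 mm over 1 m² is 1 L, so volume = 45.6 × 79 = 3602.4 L ≈ 3602 L.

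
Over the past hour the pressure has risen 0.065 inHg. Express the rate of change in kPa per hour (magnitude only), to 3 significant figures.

0.065 inHg / 1 h × 3.38639 kPa/inHg = 0.220 kPa/h.

0.220 kPa per hour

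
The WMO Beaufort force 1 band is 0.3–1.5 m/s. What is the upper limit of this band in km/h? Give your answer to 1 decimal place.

0.3–1.5 m/s × 3.6 = 1.1–5.4 km/h.

5.4 km/h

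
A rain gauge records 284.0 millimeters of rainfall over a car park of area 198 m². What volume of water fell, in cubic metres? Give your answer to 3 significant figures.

56.2 cubic metres

1 mm over 1 m² is 1 L, so volume = 284 × 198 = 56232 L = 56.2 m³.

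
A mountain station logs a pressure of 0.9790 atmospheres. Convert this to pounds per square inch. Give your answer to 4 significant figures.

14.39 psi

1 atm = 14.6959 psi, so 0.9790 × 14.6959 = 14.39 psi.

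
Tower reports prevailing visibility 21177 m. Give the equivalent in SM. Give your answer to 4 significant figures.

13.16 SM

1 m = 0.000621371 SM, so 21177 × 0.000621371 = 13.16 SM.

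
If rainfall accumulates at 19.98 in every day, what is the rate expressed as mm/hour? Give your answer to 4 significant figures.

19.98 in/day × 25.4 mm/in × 0.0416667 day/hour = 21.15 mm/hour.

21.15 mm/hour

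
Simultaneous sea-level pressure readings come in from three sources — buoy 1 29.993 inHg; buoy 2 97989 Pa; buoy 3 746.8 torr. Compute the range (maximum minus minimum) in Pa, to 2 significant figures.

3600 Pa

buoy 1: 29.993 inHg = 101567.97 Pa.
buoy 3: 746.8 mmHg = 99565.16 Pa.
Spread: 101567.97 − 97989.00 = 3600 Pa.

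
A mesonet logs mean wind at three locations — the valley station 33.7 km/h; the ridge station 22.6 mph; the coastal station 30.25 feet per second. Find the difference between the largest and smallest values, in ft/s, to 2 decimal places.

the valley station: 33.7 km/h = 30.7123 ft/s.
the ridge station: 22.6 mph = 33.1467 ft/s.
Spread: 33.1467 − 30.2500 = 2.90 ft/s.

2.90 ft/s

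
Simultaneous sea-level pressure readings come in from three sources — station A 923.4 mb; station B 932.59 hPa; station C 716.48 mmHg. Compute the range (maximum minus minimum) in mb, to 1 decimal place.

31.8 mb

station B: 932.59 hPa = 932.590 mb.
station C: 716.48 mmHg = 955.228 mb.
Spread: 955.228 − 923.400 = 31.8 mb.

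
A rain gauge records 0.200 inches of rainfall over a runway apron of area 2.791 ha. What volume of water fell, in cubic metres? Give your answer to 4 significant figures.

141.8 cubic metres

Depth: 0.200 in × 25.4 = 5.08 mm.
Area: 2.791 ha = 27910 m².
1 mm over 1 m² is 1 L, so volume = 5.08 × 27910 = 141782.8 L = 141.8 m³.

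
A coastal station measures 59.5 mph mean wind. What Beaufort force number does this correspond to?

59.5 mph = 26.6 m/s, which is Beaufort 10 (storm, 24.5–28.4 m/s).

Beaufort force 10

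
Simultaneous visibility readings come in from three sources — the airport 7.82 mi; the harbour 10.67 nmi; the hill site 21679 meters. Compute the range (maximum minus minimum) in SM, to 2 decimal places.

5.65 SM

the harbour: 10.67 nmi = 12.2788 SM.
the hill site: 21679 m = 13.4707 SM.
Spread: 13.4707 − 7.8200 = 5.65 SM.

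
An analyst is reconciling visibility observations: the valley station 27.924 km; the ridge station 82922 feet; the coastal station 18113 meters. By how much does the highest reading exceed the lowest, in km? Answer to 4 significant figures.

the ridge station: 82922 ft = 25.27463 km.
the coastal station: 18113 m = 18.11300 km.
Spread: 27.92400 − 18.11300 = 9.811 km.

9.811 km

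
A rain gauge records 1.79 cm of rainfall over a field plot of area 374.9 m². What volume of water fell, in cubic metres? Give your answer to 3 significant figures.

6.71 cubic metres

Depth: 1.79 cm × 10 = 17.9 mm.
1 mm over 1 m² is 1 L, so volume = 17.9 × 374.9 = 6710.71 L = 6.71 m³.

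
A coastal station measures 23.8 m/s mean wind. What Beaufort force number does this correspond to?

Beaufort force 9

23.8 m/s lies in the Beaufort 9 band (strong gale, 20.8–24.4 m/s).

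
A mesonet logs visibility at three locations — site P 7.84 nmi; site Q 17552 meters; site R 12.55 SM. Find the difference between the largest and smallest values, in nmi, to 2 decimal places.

site Q: 17552 m = 9.4773 nmi.
site R: 12.55 SM = 10.9057 nmi.
Spread: 10.9057 − 7.8400 = 3.07 nmi.

3.07 nmi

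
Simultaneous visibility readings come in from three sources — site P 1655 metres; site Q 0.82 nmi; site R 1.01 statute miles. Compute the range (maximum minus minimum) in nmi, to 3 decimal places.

0.074 nmi

site P: 1655 m = 0.89363 nmi.
site R: 1.01 SM = 0.87767 nmi.
Spread: 0.89363 − 0.82000 = 0.074 nmi.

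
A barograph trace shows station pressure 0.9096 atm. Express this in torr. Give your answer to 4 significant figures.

1 atm = 760 mmHg, so 0.9096 × 760 = 691.3 mmHg.

691.3 mmHg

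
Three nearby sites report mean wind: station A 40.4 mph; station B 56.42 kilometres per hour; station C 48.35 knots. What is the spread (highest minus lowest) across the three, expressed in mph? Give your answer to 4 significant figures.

station B: 56.42 km/h = 35.0578 mph.
station C: 48.35 kt = 55.6402 mph.
Spread: 55.6402 − 35.0578 = 20.58 mph.

20.58 mph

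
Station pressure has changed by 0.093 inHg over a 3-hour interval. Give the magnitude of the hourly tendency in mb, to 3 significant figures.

1.05 mb per hour

0.093 inHg / 3 h × 33.8639 mb/inHg = 1.05 mb/h.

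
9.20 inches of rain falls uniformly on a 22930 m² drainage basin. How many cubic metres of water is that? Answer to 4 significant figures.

5358 cubic metres

Depth: 9.20 in × 25.4 = 233.68 mm.
1 mm over 1 m² is 1 L, so volume = 233.68 × 22930 = 5358282.4 L = 5358 m³.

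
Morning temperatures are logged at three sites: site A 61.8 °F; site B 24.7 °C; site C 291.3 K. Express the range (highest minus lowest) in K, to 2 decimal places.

8.14 K

site A: 61.8 °F = 16.556 °C.
site C: 291.3 K = 18.150 °C.
Spread: 24.700 − 16.556 = 8.144 °C.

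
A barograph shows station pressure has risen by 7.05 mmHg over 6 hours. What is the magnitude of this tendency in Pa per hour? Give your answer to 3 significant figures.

157 Pa per hour

7.05 mmHg / 6 h × 133.322 Pa/mmHg = 157 Pa/h.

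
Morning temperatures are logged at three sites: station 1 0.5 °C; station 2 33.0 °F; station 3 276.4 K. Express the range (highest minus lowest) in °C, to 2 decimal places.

2.75 °C

station 2: 33.0 °F = 0.556 °C.
station 3: 276.4 K = 3.250 °C.
Spread: 3.250 − 0.500 = 2.750 °C.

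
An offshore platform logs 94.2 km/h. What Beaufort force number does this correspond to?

Beaufort force 10

94.2 km/h = 26.2 m/s, which is Beaufort 10 (storm, 24.5–28.4 m/s).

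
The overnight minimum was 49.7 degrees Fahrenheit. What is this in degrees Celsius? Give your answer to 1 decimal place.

9.8 °C

°C = (°F − 32) × 5/9 = (49.7 − 32) / 1.8 = 9.8 °C.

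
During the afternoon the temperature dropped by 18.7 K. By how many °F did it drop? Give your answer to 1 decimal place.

For a temperature change the 32° offset cancels: Δ°F = 18.7 × 1.8 = 33.7 °F.

33.7 °F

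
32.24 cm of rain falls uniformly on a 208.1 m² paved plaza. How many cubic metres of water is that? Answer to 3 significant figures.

67.1 cubic metres

Depth: 32.24 cm × 10 = 322.4 mm.
1 mm over 1 m² is 1 L, so volume = 322.4 × 208.1 = 67091.44 L = 67.1 m³.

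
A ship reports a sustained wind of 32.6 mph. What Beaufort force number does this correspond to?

Beaufort force 7

32.6 mph = 14.6 m/s, which is Beaufort 7 (near gale, 13.9–17.1 m/s).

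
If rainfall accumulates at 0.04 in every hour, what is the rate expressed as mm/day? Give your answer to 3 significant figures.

0.04 in/hour × 25.4 mm/in × 24 hour/day = 24.4 mm/day.

24.4 mm/day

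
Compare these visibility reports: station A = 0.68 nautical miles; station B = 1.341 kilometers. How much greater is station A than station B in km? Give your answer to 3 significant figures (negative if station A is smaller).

station A: 0.68 nmi = 1.259360 km.
Difference: 1.259360 − 1.341000 = -0.0816 km.

-0.0816 km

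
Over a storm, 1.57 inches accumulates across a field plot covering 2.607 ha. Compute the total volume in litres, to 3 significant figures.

1040000 litres

Depth: 1.57 in × 25.4 = 39.878 mm.
Area: 2.607 ha = 26070 m².
1 mm over 1 m² is 1 L, so volume = 39.878 × 26070 = 1039619.5 L ≈ 1040000 L.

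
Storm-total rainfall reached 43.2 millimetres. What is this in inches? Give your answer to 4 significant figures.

1.701 in

1 mm = 0.0393701 in, so 43.2 × 0.0393701 = 1.701 in.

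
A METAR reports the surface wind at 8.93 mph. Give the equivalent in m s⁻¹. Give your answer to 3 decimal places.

1 mph = 0.44704 m/s, so 8.93 × 0.44704 = 3.992 m/s.

3.992 m/s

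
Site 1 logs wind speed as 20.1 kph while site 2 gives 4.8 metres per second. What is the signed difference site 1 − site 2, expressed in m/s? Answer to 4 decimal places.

site 1: 20.1 km/h = 5.583333 m/s.
Difference: 5.583333 − 4.800000 = 0.7833 m/s.

0.7833 m/s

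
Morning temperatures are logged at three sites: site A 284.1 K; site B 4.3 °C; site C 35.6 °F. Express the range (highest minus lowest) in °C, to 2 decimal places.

8.95 °C

site A: 284.1 K = 10.950 °C.
site C: 35.6 °F = 2.000 °C.
Spread: 10.950 − 2.000 = 8.950 °C.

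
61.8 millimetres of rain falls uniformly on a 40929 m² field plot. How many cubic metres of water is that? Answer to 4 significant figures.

1 mm over 1 m² is 1 L, so volume = 61.8 × 40929 = 2529412.2 L = 2529 m³.

2529 cubic metres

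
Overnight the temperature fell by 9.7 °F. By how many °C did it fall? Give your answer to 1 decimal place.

For a temperature change the 32° offset cancels: Δ°C = 9.7 × 0.5556 = 5.4 °C.

5.4 °C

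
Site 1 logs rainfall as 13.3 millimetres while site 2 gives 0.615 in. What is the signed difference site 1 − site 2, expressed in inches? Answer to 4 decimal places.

site 1: 13.3 mm = 0.523622 in.
Difference: 0.523622 − 0.615000 = -0.0914 in.

-0.0914 in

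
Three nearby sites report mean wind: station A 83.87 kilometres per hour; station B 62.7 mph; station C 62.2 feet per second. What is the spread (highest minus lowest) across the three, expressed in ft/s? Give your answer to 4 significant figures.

station A: 83.87 km/h = 76.4345 ft/s.
station B: 62.7 mph = 91.9600 ft/s.
Spread: 91.9600 − 62.2000 = 29.76 ft/s.

29.76 ft/s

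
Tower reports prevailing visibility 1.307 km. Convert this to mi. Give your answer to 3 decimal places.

1 km = 0.621371 SM, so 1.307 × 0.621371 = 0.812 SM.

0.812 SM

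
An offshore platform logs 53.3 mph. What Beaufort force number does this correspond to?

Beaufort force 9

53.3 mph = 23.8 m/s, which is Beaufort 9 (strong gale, 20.8–24.4 m/s).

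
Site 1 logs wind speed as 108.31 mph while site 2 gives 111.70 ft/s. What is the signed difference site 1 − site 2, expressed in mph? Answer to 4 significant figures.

32.15 mph

site 2: 111.70 ft/s = 76.1591 mph.
Difference: 108.3100 − 76.1591 = 32.15 mph.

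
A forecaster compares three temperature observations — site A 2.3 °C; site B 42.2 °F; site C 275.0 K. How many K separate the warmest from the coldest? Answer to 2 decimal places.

site B: 42.2 °F = 5.667 °C.
site C: 275.0 K = 1.850 °C.
Spread: 5.667 − 1.850 = 3.817 °C.

3.82 K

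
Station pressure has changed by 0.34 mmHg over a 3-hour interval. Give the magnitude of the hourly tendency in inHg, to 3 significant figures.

0.34 mmHg / 3 h × 0.0393701 inHg/mmHg = 0.00446 inHg/h.

0.00446 inHg per hour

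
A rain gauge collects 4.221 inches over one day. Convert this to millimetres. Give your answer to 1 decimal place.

1 in = 25.4 mm, so 4.221 × 25.4 = 107.2 mm.

107.2 mm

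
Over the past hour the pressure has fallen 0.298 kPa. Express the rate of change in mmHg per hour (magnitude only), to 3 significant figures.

2.24 mmHg per hour

0.298 kPa / 1 h × 7.50062 mmHg/kPa = 2.24 mmHg/h.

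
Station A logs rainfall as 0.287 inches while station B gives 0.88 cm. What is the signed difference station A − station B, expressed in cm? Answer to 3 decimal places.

station A: 0.287 in = 0.72898 cm.
Difference: 0.72898 − 0.88000 = -0.151 cm.

-0.151 cm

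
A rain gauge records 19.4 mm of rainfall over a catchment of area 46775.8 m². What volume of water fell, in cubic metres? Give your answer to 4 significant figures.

907.5 cubic metres

1 mm over 1 m² is 1 L, so volume = 19.4 × 46775.8 = 907450.52 L = 907.5 m³.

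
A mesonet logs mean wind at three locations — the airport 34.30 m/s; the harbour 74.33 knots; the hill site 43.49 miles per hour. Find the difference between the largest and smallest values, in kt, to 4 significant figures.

36.54 kt

the airport: 34.30 m/s = 66.6739 kt.
the hill site: 43.49 mph = 37.7918 kt.
Spread: 74.3300 − 37.7918 = 36.54 kt.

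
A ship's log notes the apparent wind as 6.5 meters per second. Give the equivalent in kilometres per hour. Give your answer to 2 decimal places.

23.40 km/h

1 m/s = 3.6 km/h, so 6.5 × 3.6 = 23.40 km/h.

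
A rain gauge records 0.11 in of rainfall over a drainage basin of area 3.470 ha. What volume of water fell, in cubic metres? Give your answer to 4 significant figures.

Depth: 0.11 in × 25.4 = 2.794 mm.
Area: 3.470 ha = 34700 m².
1 mm over 1 m² is 1 L, so volume = 2.794 × 34700 = 96951.8 L = 96.95 m³.

96.95 cubic metres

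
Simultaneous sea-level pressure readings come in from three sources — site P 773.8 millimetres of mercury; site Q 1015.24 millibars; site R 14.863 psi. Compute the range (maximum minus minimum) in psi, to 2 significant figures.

0.24 psi

site P: 773.8 mmHg = 14.9628 psi.
site Q: 1015.24 mb = 14.7248 psi.
Spread: 14.9628 − 14.7248 = 0.24 psi.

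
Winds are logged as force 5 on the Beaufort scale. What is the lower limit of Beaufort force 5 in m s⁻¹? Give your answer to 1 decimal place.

Beaufort 5 (fresh breeze) spans 8.0–10.7 m/s.

8.0 m/s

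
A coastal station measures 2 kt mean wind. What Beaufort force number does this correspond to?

2 kt lies in the Beaufort 1 band (light air, 1–3 kt).

Beaufort force 1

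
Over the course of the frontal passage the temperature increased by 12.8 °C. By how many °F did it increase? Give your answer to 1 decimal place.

For a temperature change the 32° offset cancels: Δ°F = 12.8 × 1.8 = 23.0 °F.

23.0 °F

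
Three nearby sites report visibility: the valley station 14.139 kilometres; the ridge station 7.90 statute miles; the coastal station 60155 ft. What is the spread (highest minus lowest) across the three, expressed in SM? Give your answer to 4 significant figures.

the valley station: 14.139 km = 8.78557 SM.
the coastal station: 60155 ft = 11.39299 SM.
Spread: 11.39299 − 7.90000 = 3.493 SM.

3.493 SM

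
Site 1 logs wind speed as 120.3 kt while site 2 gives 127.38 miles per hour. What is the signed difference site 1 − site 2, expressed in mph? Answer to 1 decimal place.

site 1: 120.3 kt = 138.439 mph.
Difference: 138.439 − 127.380 = 11.1 mph.

11.1 mph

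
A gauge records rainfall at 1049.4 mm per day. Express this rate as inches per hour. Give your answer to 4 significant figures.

1.721 in/hour

1049.4 mm/day × 0.0393701 in/mm × 0.0416667 day/hour = 1.721 in/hour.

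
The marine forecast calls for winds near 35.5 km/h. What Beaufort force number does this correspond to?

35.5 km/h = 9.9 m/s, which is Beaufort 5 (fresh breeze, 8.0–10.7 m/s).

Beaufort force 5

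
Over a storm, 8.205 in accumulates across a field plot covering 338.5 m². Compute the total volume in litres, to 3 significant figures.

Depth: 8.205 in × 25.4 = 208.407 mm.
1 mm over 1 m² is 1 L, so volume = 208.407 × 338.5 = 70545.769 L ≈ 70500 L.

70500 litres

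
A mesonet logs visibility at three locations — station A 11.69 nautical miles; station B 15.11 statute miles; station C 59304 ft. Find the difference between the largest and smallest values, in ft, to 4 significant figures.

station A: 11.69 nmi = 71029.79 ft.
station B: 15.11 SM = 79780.80 ft.
Spread: 79780.80 − 59304.00 = 20480 ft.

20480 ft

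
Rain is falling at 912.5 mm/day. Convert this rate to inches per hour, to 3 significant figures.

1.50 in/hour

912.5 mm/day × 0.0393701 in/mm × 0.0416667 day/hour = 1.50 in/hour.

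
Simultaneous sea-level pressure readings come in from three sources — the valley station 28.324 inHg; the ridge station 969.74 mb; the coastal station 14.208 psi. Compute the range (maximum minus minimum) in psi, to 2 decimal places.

the valley station: 28.324 inHg = 13.9115 psi.
the ridge station: 969.74 mb = 14.0649 psi.
Spread: 14.2080 − 13.9115 = 0.30 psi.

0.30 psi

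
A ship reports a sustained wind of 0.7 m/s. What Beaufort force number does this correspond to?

Beaufort force 1

0.7 m/s lies in the Beaufort 1 band (light air, 0.3–1.5 m/s).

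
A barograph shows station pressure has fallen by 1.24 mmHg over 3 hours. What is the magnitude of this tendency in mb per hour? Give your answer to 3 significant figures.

0.551 mb per hour

1.24 mmHg / 3 h × 1.33322 mb/mmHg = 0.551 mb/h.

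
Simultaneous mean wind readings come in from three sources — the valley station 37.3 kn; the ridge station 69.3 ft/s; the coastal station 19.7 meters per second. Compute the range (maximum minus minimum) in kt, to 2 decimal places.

3.76 kt

the ridge station: 69.3 ft/s = 41.0591 kt.
the coastal station: 19.7 m/s = 38.2937 kt.
Spread: 41.0591 − 37.3000 = 3.76 kt.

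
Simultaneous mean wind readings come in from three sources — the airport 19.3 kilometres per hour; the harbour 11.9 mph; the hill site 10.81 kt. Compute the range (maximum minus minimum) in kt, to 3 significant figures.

the airport: 19.3 km/h = 10.42117 kt.
the harbour: 11.9 mph = 10.34082 kt.
Spread: 10.81000 − 10.34082 = 0.469 kt.

0.469 kt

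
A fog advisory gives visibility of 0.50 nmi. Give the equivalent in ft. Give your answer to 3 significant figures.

3040 ft

1 nmi = 6076.12 ft, so 0.50 × 6076.12 = 3040 ft.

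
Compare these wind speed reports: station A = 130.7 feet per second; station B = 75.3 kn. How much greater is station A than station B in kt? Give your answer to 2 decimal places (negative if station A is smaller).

2.14 kt

station A: 130.7 ft/s = 77.4376 kt.
Difference: 77.4376 − 75.3000 = 2.14 kt.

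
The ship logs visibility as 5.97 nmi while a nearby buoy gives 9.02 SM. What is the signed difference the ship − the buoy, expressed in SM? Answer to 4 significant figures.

-2.150 SM

the ship: 5.97 nmi = 6.87015 SM.
Difference: 6.87015 − 9.02000 = -2.150 SM.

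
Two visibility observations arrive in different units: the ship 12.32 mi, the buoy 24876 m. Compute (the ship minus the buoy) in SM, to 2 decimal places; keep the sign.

-3.14 SM

the buoy: 24876 m = 15.4572 SM.
Difference: 12.3200 − 15.4572 = -3.14 SM.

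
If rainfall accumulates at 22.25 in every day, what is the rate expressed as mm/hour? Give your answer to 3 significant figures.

23.5 mm/hour

22.25 in/day × 25.4 mm/in × 0.0416667 day/hour = 23.5 mm/hour.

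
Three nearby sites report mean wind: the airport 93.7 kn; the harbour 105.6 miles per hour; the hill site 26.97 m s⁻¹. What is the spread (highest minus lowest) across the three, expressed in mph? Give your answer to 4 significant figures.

the airport: 93.7 kt = 107.8280 mph.
the hill site: 26.97 m/s = 60.3302 mph.
Spread: 107.8280 − 60.3302 = 47.50 mph.

47.50 mph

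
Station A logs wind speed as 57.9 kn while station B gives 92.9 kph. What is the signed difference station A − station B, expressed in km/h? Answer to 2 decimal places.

station A: 57.9 kt = 107.2308 km/h.
Difference: 107.2308 − 92.9000 = 14.33 km/h.

14.33 km/h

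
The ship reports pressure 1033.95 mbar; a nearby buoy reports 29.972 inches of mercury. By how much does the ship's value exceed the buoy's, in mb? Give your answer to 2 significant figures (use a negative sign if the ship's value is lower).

the buoy: 29.972 inHg = 1014.97 mb.
Difference: 1033.95 − 1014.97 = 19 mb.

19 mb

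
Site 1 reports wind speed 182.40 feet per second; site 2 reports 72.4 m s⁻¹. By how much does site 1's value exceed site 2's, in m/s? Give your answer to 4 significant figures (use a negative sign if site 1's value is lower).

-16.80 m/s

site 1: 182.40 ft/s = 55.5955 m/s.
Difference: 55.5955 − 72.4000 = -16.80 m/s.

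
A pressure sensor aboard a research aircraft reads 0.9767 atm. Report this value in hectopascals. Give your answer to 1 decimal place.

1 atm = 1013.25 hPa, so 0.9767 × 1013.25 = 989.6 hPa.

989.6 hPa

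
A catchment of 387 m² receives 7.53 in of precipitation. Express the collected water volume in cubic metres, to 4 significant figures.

Depth: 7.53 in × 25.4 = 191.262 mm.
1 mm over 1 m² is 1 L, so volume = 191.262 × 387 = 74018.394 L = 74.02 m³.

74.02 cubic metres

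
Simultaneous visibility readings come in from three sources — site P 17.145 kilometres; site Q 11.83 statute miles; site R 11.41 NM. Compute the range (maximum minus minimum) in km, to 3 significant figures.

site Q: 11.83 SM = 19.0385 km.
site R: 11.41 nmi = 21.1313 km.
Spread: 21.1313 − 17.1450 = 3.99 km.

3.99 km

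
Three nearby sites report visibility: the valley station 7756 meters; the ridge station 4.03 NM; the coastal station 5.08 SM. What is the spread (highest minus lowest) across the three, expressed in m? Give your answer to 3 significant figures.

712 m

the ridge station: 4.03 nmi = 7463.56 m.
the coastal station: 5.08 SM = 8175.47 m.
Spread: 8175.47 − 7463.56 = 712 m.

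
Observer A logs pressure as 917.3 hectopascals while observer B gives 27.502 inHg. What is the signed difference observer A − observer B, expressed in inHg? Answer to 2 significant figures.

observer A: 917.3 hPa = 27.0879 inHg.
Difference: 27.0879 − 27.5020 = -0.41 inHg.

-0.41 inHg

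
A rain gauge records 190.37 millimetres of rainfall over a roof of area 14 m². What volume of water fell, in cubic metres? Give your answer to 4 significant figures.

2.665 cubic metres

1 mm over 1 m² is 1 L, so volume = 190.37 × 14 = 2665.18 L = 2.665 m³.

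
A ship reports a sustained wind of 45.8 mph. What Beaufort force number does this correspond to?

Beaufort force 8

45.8 mph = 20.5 m/s, which is Beaufort 8 (gale, 17.2–20.7 m/s).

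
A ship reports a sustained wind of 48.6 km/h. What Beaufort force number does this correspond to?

Beaufort force 6

48.6 km/h = 13.5 m/s, which is Beaufort 6 (strong breeze, 10.8–13.8 m/s).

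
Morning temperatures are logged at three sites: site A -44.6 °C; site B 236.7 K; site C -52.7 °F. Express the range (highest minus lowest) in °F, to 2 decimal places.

site B: 236.7 K = -36.450 °C.
site C: -52.7 °F = -47.056 °C.
Spread: (-36.450) − (-47.056) = 10.606 °C = 19.09 °F.

19.09 °F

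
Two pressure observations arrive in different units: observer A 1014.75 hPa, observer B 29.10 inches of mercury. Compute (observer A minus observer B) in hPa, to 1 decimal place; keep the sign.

observer B: 29.10 inHg = 985.439 hPa.
Difference: 1014.750 − 985.439 = 29.3 hPa.

29.3 hPa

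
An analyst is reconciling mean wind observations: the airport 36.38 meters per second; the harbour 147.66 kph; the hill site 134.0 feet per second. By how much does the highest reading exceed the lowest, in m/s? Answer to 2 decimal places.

4.64 m/s

the harbour: 147.66 km/h = 41.0167 m/s.
the hill site: 134.0 ft/s = 40.8432 m/s.
Spread: 41.0167 − 36.3800 = 4.64 m/s.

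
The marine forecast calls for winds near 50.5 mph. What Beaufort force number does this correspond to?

50.5 mph = 22.6 m/s, which is Beaufort 9 (strong gale, 20.8–24.4 m/s).

Beaufort force 9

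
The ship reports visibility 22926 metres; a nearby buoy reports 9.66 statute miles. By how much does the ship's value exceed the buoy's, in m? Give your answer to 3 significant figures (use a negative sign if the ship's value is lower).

the buoy: 9.66 SM = 15546.26 m.
Difference: 22926.00 − 15546.26 = 7380 m.

7380 m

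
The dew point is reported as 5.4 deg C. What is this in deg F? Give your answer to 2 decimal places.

41.72 °F

°F = °C × 9/5 + 32 = 5.4 × 1.8 + 32 = 41.72 °F.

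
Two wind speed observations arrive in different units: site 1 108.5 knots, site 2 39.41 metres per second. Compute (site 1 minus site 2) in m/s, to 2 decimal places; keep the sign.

site 1: 108.5 kt = 55.8172 m/s.
Difference: 55.8172 − 39.4100 = 16.41 m/s.

16.41 m/s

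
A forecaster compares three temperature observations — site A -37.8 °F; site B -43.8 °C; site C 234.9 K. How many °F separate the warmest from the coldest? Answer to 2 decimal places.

site A: -37.8 °F = -38.778 °C.
site C: 234.9 K = -38.250 °C.
Spread: (-38.250) − (-43.800) = 5.550 °C = 9.99 °F.

9.99 °F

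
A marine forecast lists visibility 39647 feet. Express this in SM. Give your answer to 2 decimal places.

1 ft = 0.000189394 SM, so 39647 × 0.000189394 = 7.51 SM.

7.51 SM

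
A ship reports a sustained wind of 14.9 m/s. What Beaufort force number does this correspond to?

Beaufort force 7

14.9 m/s lies in the Beaufort 7 band (near gale, 13.9–17.1 m/s).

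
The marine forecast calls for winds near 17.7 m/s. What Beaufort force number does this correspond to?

17.7 m/s lies in the Beaufort 8 band (gale, 17.2–20.7 m/s).

Beaufort force 8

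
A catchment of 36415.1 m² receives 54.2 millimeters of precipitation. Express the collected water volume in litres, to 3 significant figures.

1970000 litres

1 mm over 1 m² is 1 L, so volume = 54.2 × 36415.1 = 1973698.4 L ≈ 1970000 L.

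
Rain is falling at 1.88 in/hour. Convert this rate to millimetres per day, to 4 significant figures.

1146 mm/day

1.88 in/hour × 25.4 mm/in × 24 hour/day = 1146 mm/day.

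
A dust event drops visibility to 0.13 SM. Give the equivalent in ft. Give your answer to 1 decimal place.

686.4 ft

1 SM = 5280 ft, so 0.13 × 5280 = 686.4 ft.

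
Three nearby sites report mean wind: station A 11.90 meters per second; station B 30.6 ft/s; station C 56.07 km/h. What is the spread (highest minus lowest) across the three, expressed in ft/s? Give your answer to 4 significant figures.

station A: 11.90 m/s = 39.0420 ft/s.
station C: 56.07 km/h = 51.0991 ft/s.
Spread: 51.0991 − 30.6000 = 20.50 ft/s.

20.50 ft/s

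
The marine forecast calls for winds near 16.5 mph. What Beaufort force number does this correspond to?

16.5 mph = 7.4 m/s, which is Beaufort 4 (moderate breeze, 5.5–7.9 m/s).

Beaufort force 4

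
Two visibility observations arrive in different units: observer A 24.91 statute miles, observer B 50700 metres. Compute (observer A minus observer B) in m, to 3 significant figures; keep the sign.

-10600 m

observer A: 24.91 SM = 40088.76 m.
Difference: 40088.76 − 50700.00 = -10600 m.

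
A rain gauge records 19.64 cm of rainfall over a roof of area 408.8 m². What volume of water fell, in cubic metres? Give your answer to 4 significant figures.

80.29 cubic metres

Depth: 19.64 cm × 10 = 196.4 mm.
1 mm over 1 m² is 1 L, so volume = 196.4 × 408.8 = 80288.32 L = 80.29 m³.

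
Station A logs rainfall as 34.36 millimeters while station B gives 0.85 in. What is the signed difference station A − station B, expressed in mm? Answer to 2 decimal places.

station B: 0.85 in = 21.5900 mm.
Difference: 34.3600 − 21.5900 = 12.77 mm.

12.77 mm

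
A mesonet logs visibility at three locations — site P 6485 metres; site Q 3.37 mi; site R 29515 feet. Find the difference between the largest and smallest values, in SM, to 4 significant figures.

2.220 SM

site P: 6485 m = 4.02959 SM.
site R: 29515 ft = 5.58996 SM.
Spread: 5.58996 − 3.37000 = 2.220 SM.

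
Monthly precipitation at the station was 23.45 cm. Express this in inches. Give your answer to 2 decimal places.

9.23 in

1 cm = 0.393701 in, so 23.45 × 0.393701 = 9.23 in.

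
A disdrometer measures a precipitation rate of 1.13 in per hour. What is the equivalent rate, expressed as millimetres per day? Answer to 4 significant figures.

688.8 mm/day

1.13 in/hour × 25.4 mm/in × 24 hour/day = 688.8 mm/day.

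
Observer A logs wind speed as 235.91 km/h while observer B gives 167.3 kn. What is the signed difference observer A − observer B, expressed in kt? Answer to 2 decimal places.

-39.92 kt

observer A: 235.91 km/h = 127.3812 kt.
Difference: 127.3812 − 167.3000 = -39.92 kt.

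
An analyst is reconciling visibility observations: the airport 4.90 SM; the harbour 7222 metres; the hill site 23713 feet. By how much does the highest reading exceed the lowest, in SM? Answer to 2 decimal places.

0.41 SM

the harbour: 7222 m = 4.4875 SM.
the hill site: 23713 ft = 4.4911 SM.
Spread: 4.9000 − 4.4875 = 0.41 SM.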